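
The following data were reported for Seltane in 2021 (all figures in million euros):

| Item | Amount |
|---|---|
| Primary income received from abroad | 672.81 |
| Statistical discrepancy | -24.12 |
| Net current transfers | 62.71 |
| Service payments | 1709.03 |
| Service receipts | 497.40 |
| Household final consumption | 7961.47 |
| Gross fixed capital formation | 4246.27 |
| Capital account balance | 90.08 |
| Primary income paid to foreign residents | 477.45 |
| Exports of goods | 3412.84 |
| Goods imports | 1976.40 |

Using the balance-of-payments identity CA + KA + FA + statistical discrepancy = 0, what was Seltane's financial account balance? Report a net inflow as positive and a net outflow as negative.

-548.84

Goods balance = 3412.84 - 1976.40 = 1436.44
Services balance = 497.40 - 1709.03 = -1211.63
Trade balance (goods + services) = 1436.44 + (-1211.63) = 224.81
Net primary income = 672.81 - 477.45 = 195.36
Net secondary income = 62.71
Current account = 224.81 + 195.36 + 62.71 = 482.88
Financial account = -(482.88 + 90.08 + (-24.12)) = -548.84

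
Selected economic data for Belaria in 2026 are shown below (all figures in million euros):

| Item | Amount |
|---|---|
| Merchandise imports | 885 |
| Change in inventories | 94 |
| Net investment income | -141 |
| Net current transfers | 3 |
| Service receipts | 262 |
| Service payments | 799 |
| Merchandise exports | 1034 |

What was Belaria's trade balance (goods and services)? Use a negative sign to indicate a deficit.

Goods balance = 1034 - 885 = 149
Services balance = 262 - 799 = -537
Trade balance (goods + services) = 149 + (-537) = -388

-388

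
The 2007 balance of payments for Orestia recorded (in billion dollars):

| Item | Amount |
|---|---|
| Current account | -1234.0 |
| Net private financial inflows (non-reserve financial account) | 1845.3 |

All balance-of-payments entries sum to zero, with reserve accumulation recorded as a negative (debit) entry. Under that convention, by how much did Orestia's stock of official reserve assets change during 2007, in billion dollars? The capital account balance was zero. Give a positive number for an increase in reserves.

Official reserve transactions balance = -((-1234.0) + 1845.3) = -611.3
An accumulation of reserves is recorded as a debit (negative entry), so the change in the stock of reserves is the negative of that balance.
Change in official reserves = -(-611.3) = 611.3

611.3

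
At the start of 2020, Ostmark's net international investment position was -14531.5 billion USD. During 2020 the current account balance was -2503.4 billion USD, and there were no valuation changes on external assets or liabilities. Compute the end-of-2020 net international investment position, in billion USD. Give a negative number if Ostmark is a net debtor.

-17034.9

With no valuation effects, change in NIIP = current account = -2503.4
End-of-year NIIP = -14531.5 + (-2503.4) = -17034.9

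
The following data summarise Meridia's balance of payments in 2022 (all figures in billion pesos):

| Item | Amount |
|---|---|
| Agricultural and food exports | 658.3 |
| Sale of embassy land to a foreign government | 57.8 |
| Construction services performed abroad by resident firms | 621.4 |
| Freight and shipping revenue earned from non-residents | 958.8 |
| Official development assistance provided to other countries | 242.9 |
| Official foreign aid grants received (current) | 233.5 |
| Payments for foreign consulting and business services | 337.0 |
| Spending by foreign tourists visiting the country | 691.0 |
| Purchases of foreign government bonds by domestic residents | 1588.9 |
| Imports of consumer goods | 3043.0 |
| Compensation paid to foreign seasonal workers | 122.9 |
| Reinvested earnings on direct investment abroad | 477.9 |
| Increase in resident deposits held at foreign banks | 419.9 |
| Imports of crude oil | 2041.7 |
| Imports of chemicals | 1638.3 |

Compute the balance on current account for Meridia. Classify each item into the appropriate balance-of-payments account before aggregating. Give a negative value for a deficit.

Goods: -3043.0 - 2041.7 + 658.3 - 1638.3 = -6064.7
Services: 691.0 + 958.8 + 621.4 - 337.0 = 1934.2
Primary income: 477.9 - 122.9 = 355.0
Secondary income: 233.5 - 242.9 = -9.4
Current account = (-6064.7) + 1934.2 + 355.0 + (-9.4) = -3784.9
(Excluded from the current account — capital account: sale of embassy land to a foreign government 57.8; financial account: purchases of foreign government bonds by domestic residents 1588.9, increase in resident deposits held at foreign banks 419.9.)

-3784.9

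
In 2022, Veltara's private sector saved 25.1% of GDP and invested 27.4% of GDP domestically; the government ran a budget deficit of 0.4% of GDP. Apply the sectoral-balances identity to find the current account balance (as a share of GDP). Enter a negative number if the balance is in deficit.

By the sectoral-balances identity, CA = (S_private - I) + (T - G).
Private balance = 25.1 - 27.4 = -2.3
Government balance (T - G) = -0.4
CA = -2.3 + (-0.4) = -2.7

-2.7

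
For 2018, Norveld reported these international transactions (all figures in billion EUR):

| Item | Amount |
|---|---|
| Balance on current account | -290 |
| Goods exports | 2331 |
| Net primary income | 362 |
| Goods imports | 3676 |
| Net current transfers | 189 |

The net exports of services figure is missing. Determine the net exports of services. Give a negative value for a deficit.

504

Current account = goods balance + services balance + net primary income + net secondary income
Sum of the known components = -794
Net exports of services = CA - (known components) = -290 - (-794) = 504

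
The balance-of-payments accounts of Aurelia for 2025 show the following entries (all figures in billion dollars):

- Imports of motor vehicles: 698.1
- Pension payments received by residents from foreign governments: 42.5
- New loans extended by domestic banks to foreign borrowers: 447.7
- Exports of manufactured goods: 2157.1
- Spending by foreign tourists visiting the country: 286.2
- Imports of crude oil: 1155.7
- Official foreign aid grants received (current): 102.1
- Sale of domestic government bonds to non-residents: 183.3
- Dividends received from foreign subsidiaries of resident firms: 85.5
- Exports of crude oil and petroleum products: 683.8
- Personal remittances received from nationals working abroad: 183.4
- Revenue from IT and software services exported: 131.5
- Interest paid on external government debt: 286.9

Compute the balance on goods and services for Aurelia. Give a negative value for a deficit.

Goods: -1155.7 + 2157.1 - 698.1 + 683.8 = 987.1
Services: 131.5 + 286.2 = 417.7
Trade balance = 987.1 + 417.7 = 1404.8
(Excluded from the trade balance — secondary income: pension payments received by residents from foreign governments 42.5, official foreign aid grants received (current) 102.1, personal remittances received from nationals working abroad 183.4; financial account: new loans extended by domestic banks to foreign borrowers 447.7, sale of domestic government bonds to non-residents 183.3; primary income: dividends received from foreign subsidiaries of resident firms 85.5, interest paid on external government debt 286.9.)

1404.8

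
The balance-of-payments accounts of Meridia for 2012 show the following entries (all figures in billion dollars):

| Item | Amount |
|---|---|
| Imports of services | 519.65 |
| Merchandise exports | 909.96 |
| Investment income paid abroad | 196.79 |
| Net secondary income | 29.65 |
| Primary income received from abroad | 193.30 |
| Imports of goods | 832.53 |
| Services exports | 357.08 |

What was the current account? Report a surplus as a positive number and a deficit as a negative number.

Goods balance = 909.96 - 832.53 = 77.43
Services balance = 357.08 - 519.65 = -162.57
Trade balance (goods + services) = 77.43 + (-162.57) = -85.14
Net primary income = 193.30 - 196.79 = -3.49
Net secondary income = 29.65
Current account = -85.14 + (-3.49) + 29.65 = -58.98

-58.98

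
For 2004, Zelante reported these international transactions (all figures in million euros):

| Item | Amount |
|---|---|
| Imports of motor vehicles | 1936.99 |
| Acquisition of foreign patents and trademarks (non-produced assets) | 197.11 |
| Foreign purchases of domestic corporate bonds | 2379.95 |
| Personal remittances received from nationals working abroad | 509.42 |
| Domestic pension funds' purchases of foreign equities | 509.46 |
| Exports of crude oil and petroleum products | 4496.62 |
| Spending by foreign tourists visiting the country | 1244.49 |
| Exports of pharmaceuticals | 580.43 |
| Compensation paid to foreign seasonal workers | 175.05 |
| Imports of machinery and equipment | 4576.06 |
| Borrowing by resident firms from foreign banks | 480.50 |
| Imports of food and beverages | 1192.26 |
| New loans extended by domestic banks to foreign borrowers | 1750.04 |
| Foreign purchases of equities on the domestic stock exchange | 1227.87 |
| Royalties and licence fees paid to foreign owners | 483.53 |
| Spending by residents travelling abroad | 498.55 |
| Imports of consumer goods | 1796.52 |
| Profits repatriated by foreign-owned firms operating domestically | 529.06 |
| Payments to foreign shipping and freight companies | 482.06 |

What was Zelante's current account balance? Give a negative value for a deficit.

Goods: -4576.06 - 1796.52 + 4496.62 - 1936.99 - 1192.26 + 580.43 = -4424.78
Services: -498.55 - 483.53 + 1244.49 - 482.06 = -219.65
Primary income: -529.06 - 175.05 = -704.11
Secondary income: 509.42
Current account = (-4424.78) + (-219.65) + (-704.11) + 509.42 = -4839.12
(Excluded from the current account — capital account: acquisition of foreign patents and trademarks (non-produced assets) 197.11; financial account: foreign purchases of domestic corporate bonds 2379.95, domestic pension funds' purchases of foreign equities 509.46, borrowing by resident firms from foreign banks 480.50, new loans extended by domestic banks to foreign borrowers 1750.04, foreign purchases of equities on the domestic stock exchange 1227.87.)

-4839.12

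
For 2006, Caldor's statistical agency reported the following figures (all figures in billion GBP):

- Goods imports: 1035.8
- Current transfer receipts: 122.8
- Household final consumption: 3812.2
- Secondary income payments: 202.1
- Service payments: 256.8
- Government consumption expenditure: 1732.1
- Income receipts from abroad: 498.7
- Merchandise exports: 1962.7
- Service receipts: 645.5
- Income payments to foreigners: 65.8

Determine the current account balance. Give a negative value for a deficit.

1669.2

Goods balance = 1962.7 - 1035.8 = 926.9
Services balance = 645.5 - 256.8 = 388.7
Trade balance (goods + services) = 926.9 + 388.7 = 1315.6
Net primary income = 498.7 - 65.8 = 432.9
Net secondary income = 122.8 - 202.1 = -79.3
Current account = 1315.6 + 432.9 + (-79.3) = 1669.2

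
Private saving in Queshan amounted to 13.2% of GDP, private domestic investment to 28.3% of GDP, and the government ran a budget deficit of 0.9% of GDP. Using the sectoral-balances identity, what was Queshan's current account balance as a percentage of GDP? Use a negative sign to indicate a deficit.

-16.0

By the sectoral-balances identity, CA = (S_private - I) + (T - G).
Private balance = 13.2 - 28.3 = -15.1
Government balance (T - G) = -0.9
CA = -15.1 + (-0.9) = -16.0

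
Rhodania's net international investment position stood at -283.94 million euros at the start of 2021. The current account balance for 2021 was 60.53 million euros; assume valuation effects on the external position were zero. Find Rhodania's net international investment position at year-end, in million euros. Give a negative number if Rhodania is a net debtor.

With no valuation effects, change in NIIP = current account = 60.53
End-of-year NIIP = -283.94 + 60.53 = -223.41

-223.41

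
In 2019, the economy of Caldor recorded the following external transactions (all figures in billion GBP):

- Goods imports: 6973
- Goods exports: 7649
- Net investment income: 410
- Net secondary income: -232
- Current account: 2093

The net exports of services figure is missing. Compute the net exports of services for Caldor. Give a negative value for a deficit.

1239

Current account = goods balance + services balance + net primary income + net secondary income
Sum of the known components = 854
Net exports of services = CA - (known components) = 2093 - 854 = 1239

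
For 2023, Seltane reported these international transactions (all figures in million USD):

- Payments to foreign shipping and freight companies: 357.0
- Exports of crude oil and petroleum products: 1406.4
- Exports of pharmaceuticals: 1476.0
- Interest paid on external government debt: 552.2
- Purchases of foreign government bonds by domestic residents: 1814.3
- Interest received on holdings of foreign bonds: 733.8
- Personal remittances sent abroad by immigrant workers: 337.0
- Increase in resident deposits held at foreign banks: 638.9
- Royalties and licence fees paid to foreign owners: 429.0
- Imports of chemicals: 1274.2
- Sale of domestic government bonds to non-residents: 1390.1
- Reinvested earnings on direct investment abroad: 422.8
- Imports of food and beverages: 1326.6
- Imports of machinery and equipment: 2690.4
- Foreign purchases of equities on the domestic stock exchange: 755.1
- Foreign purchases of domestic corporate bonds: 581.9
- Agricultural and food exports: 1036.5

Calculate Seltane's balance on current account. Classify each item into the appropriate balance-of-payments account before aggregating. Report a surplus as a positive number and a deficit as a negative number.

Goods: -1274.2 + 1476.0 + 1406.4 - 2690.4 + 1036.5 - 1326.6 = -1372.3
Services: -429.0 - 357.0 = -786.0
Primary income: 422.8 + 733.8 - 552.2 = 604.4
Secondary income: -337.0
Current account = (-1372.3) + (-786.0) + 604.4 + (-337.0) = -1890.9
(Excluded from the current account — financial account: purchases of foreign government bonds by domestic residents 1814.3, increase in resident deposits held at foreign banks 638.9, sale of domestic government bonds to non-residents 1390.1, foreign purchases of equities on the domestic stock exchange 755.1, foreign purchases of domestic corporate bonds 581.9.)

-1890.9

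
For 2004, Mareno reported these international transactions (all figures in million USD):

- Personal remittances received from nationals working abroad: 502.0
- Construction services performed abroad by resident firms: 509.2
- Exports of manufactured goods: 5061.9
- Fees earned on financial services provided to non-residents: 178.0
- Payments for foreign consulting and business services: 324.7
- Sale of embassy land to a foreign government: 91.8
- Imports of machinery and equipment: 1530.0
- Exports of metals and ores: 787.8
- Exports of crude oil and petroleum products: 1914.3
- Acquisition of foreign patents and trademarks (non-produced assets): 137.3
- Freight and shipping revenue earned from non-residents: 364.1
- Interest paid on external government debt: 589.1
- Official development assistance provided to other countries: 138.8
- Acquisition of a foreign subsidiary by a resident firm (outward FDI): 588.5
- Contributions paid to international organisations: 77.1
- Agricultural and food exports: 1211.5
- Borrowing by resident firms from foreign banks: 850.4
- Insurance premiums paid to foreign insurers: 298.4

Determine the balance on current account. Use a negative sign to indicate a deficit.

7570.7

Goods: -1530.0 + 5061.9 + 1914.3 + 787.8 + 1211.5 = 7445.5
Services: -298.4 - 324.7 + 178.0 + 509.2 + 364.1 = 428.2
Primary income: -589.1
Secondary income: 502.0 - 138.8 - 77.1 = 286.1
Current account = 7445.5 + 428.2 + (-589.1) + 286.1 = 7570.7
(Excluded from the current account — capital account: sale of embassy land to a foreign government 91.8, acquisition of foreign patents and trademarks (non-produced assets) 137.3; financial account: acquisition of a foreign subsidiary by a resident firm (outward FDI) 588.5, borrowing by resident firms from foreign banks 850.4.)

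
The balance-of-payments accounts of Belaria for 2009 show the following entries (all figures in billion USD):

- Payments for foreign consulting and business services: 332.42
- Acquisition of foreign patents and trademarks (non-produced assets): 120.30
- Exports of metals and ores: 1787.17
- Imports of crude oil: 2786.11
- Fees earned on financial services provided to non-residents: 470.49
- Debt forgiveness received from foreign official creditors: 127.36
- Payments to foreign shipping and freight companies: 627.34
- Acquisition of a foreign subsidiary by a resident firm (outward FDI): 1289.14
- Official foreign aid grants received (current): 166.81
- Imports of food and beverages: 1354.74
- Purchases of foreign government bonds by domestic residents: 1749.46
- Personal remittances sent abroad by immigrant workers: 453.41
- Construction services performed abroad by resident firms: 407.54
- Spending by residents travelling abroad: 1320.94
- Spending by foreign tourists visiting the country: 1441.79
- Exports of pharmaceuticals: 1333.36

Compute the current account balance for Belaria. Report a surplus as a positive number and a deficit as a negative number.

Goods: 1333.36 - 1354.74 - 2786.11 + 1787.17 = -1020.32
Services: 407.54 - 1320.94 + 470.49 - 332.42 - 627.34 + 1441.79 = 39.12
Secondary income: 166.81 - 453.41 = -286.60
Current account = (-1020.32) + 39.12 + (-286.60) = -1267.80
(Excluded from the current account — capital account: acquisition of foreign patents and trademarks (non-produced assets) 120.30, debt forgiveness received from foreign official creditors 127.36; financial account: acquisition of a foreign subsidiary by a resident firm (outward FDI) 1289.14, purchases of foreign government bonds by domestic residents 1749.46.)

-1267.80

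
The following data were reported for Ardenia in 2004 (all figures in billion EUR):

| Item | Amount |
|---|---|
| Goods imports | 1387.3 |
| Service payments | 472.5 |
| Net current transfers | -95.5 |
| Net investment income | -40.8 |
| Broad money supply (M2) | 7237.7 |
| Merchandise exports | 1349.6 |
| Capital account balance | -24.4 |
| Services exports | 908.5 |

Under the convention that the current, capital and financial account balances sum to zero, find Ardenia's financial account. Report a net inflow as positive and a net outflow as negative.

Goods balance = 1349.6 - 1387.3 = -37.7
Services balance = 908.5 - 472.5 = 436.0
Trade balance (goods + services) = -37.7 + 436.0 = 398.3
Net primary income = -40.8
Net secondary income = -95.5
Current account = 398.3 + (-40.8) + (-95.5) = 262.0
Financial account = -(262.0 + (-24.4)) = -237.6

-237.6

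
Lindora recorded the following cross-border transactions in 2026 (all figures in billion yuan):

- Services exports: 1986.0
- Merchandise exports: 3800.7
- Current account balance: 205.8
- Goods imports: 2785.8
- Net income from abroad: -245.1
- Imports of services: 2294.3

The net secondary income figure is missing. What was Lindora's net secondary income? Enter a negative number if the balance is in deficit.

-255.7

Current account = goods balance + services balance + net primary income + net secondary income
Sum of the known components = 461.5
Net secondary income = CA - (known components) = 205.8 - 461.5 = -255.7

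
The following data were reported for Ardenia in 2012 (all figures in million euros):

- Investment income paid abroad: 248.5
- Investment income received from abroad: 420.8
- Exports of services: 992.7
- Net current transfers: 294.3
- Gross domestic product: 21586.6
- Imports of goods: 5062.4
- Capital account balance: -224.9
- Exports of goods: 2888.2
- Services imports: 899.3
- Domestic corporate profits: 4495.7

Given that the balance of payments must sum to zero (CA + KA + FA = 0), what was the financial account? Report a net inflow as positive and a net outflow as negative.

Goods balance = 2888.2 - 5062.4 = -2174.2
Services balance = 992.7 - 899.3 = 93.4
Trade balance (goods + services) = -2174.2 + 93.4 = -2080.8
Net primary income = 420.8 - 248.5 = 172.3
Net secondary income = 294.3
Current account = -2080.8 + 172.3 + 294.3 = -1614.2
Financial account = -(-1614.2 + (-224.9)) = 1839.1

1839.1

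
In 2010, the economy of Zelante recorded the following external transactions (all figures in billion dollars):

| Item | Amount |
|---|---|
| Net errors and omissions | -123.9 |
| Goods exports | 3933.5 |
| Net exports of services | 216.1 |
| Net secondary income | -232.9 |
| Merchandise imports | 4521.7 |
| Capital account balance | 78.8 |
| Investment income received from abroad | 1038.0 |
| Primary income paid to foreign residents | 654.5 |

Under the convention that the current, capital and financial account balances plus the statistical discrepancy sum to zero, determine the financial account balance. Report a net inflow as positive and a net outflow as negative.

Goods balance = 3933.5 - 4521.7 = -588.2
Services balance = 216.1
Trade balance (goods + services) = -588.2 + 216.1 = -372.1
Net primary income = 1038.0 - 654.5 = 383.5
Net secondary income = -232.9
Current account = -372.1 + 383.5 + (-232.9) = -221.5
Financial account = -(-221.5 + 78.8 + (-123.9)) = 266.6

266.6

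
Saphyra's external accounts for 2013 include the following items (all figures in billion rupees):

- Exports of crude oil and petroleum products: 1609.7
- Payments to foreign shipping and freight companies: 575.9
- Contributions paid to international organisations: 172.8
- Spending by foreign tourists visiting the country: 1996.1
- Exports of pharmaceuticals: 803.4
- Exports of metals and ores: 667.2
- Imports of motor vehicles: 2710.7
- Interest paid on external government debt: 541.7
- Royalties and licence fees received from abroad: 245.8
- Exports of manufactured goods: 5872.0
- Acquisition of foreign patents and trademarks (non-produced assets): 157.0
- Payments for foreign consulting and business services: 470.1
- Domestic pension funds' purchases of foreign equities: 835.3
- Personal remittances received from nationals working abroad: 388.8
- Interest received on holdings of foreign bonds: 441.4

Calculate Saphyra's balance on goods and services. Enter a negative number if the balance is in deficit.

Goods: -2710.7 + 803.4 + 1609.7 + 5872.0 + 667.2 = 6241.6
Services: 245.8 - 575.9 + 1996.1 - 470.1 = 1195.9
Trade balance = 6241.6 + 1195.9 = 7437.5
(Excluded from the trade balance — secondary income: contributions paid to international organisations 172.8, personal remittances received from nationals working abroad 388.8; primary income: interest paid on external government debt 541.7, interest received on holdings of foreign bonds 441.4; capital account: acquisition of foreign patents and trademarks (non-produced assets) 157.0; financial account: domestic pension funds' purchases of foreign equities 835.3.)

7437.5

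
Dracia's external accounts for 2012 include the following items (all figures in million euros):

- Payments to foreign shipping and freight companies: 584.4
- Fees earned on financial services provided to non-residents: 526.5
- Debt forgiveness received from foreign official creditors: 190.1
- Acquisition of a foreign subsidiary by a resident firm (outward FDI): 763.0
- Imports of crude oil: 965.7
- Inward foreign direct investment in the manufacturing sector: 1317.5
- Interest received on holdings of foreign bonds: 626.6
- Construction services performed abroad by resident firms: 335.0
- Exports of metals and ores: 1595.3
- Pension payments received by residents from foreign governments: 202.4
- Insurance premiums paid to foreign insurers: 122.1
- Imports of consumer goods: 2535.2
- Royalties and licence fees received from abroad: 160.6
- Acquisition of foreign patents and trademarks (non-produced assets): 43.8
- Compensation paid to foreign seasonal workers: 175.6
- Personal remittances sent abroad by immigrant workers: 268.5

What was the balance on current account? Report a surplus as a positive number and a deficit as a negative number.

Goods: -965.7 - 2535.2 + 1595.3 = -1905.6
Services: -122.1 - 584.4 + 335.0 + 160.6 + 526.5 = 315.6
Primary income: -175.6 + 626.6 = 451.0
Secondary income: 202.4 - 268.5 = -66.1
Current account = (-1905.6) + 315.6 + 451.0 + (-66.1) = -1205.1
(Excluded from the current account — capital account: debt forgiveness received from foreign official creditors 190.1, acquisition of foreign patents and trademarks (non-produced assets) 43.8; financial account: acquisition of a foreign subsidiary by a resident firm (outward FDI) 763.0, inward foreign direct investment in the manufacturing sector 1317.5.)

-1205.1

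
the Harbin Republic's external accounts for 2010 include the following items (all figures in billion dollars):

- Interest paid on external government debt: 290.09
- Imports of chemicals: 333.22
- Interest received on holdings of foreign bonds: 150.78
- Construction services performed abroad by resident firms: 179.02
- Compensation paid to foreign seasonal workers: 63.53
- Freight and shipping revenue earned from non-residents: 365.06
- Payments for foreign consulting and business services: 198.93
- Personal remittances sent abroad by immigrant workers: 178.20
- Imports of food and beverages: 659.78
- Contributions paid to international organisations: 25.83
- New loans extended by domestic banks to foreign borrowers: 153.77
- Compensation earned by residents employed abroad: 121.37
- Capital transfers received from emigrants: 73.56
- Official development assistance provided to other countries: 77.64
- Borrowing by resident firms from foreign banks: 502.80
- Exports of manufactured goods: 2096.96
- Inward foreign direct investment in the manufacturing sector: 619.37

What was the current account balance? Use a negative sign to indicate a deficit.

Goods: 2096.96 - 333.22 - 659.78 = 1103.96
Services: 365.06 + 179.02 - 198.93 = 345.15
Primary income: -63.53 + 121.37 - 290.09 + 150.78 = -81.47
Secondary income: -178.20 - 25.83 - 77.64 = -281.67
Current account = 1103.96 + 345.15 + (-81.47) + (-281.67) = 1085.97
(Excluded from the current account — financial account: new loans extended by domestic banks to foreign borrowers 153.77, borrowing by resident firms from foreign banks 502.80, inward foreign direct investment in the manufacturing sector 619.37; capital account: capital transfers received from emigrants 73.56.)

1085.97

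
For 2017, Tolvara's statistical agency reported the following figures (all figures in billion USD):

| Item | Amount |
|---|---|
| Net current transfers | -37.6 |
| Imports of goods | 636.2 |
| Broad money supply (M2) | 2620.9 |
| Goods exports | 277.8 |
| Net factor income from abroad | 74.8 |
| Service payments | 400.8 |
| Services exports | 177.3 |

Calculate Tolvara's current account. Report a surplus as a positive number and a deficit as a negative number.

Goods balance = 277.8 - 636.2 = -358.4
Services balance = 177.3 - 400.8 = -223.5
Trade balance (goods + services) = -358.4 + (-223.5) = -581.9
Net primary income = 74.8
Net secondary income = -37.6
Current account = -581.9 + 74.8 + (-37.6) = -544.7

-544.7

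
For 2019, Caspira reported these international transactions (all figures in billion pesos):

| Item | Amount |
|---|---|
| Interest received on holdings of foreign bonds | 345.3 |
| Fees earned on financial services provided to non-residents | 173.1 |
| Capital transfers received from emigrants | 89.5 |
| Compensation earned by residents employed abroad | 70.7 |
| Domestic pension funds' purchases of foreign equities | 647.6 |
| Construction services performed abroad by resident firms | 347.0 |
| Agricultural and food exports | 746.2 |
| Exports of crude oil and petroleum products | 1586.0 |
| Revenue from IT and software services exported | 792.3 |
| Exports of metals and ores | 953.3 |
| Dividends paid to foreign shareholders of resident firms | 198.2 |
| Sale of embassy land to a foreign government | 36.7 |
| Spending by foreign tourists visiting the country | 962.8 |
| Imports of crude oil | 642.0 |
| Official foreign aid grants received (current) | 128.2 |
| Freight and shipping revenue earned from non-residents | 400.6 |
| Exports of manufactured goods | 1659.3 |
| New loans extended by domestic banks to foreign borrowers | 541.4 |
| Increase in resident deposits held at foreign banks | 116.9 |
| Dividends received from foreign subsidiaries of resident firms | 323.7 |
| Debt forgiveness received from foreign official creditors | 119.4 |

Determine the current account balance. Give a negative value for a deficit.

Goods: 746.2 + 953.3 - 642.0 + 1586.0 + 1659.3 = 4302.8
Services: 400.6 + 347.0 + 962.8 + 792.3 + 173.1 = 2675.8
Primary income: 70.7 + 345.3 + 323.7 - 198.2 = 541.5
Secondary income: 128.2
Current account = 4302.8 + 2675.8 + 541.5 + 128.2 = 7648.3
(Excluded from the current account — capital account: capital transfers received from emigrants 89.5, sale of embassy land to a foreign government 36.7, debt forgiveness received from foreign official creditors 119.4; financial account: domestic pension funds' purchases of foreign equities 647.6, new loans extended by domestic banks to foreign borrowers 541.4, increase in resident deposits held at foreign banks 116.9.)

7648.3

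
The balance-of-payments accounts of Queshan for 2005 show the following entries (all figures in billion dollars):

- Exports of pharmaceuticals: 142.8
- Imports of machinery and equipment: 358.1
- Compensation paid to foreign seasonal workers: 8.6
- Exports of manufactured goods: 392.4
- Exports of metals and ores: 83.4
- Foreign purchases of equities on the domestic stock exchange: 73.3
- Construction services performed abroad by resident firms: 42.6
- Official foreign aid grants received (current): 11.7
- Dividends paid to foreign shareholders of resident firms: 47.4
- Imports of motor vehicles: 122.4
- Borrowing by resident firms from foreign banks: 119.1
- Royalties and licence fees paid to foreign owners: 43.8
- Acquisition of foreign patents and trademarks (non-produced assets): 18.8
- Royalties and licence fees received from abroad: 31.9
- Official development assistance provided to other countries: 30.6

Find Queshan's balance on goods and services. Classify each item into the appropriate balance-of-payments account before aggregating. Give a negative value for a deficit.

Goods: 392.4 - 122.4 + 83.4 + 142.8 - 358.1 = 138.1
Services: -43.8 + 42.6 + 31.9 = 30.7
Trade balance = 138.1 + 30.7 = 168.8
(Excluded from the trade balance — primary income: compensation paid to foreign seasonal workers 8.6, dividends paid to foreign shareholders of resident firms 47.4; financial account: foreign purchases of equities on the domestic stock exchange 73.3, borrowing by resident firms from foreign banks 119.1; secondary income: official foreign aid grants received (current) 11.7, official development assistance provided to other countries 30.6; capital account: acquisition of foreign patents and trademarks (non-produced assets) 18.8.)

168.8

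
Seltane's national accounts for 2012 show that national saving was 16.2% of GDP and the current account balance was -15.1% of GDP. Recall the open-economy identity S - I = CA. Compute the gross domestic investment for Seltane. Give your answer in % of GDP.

S - I = CA (net lending to the rest of the world).
I = S - CA = 16.2 - (-15.1) = 31.3

31.3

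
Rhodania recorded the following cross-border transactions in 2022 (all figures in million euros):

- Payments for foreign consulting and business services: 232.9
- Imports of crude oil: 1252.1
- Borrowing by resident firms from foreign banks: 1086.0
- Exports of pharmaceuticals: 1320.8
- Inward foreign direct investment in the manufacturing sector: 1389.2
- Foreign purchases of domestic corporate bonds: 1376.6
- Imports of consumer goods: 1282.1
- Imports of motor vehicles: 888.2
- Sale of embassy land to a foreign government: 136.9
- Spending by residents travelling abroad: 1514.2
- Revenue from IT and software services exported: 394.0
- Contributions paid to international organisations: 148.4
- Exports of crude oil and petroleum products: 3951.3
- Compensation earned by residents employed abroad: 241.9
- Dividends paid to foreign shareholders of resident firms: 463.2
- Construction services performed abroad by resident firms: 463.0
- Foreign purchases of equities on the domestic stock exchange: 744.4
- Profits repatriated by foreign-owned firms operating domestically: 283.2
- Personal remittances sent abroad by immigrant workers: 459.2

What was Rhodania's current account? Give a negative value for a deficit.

Goods: -888.2 + 1320.8 + 3951.3 - 1252.1 - 1282.1 = 1849.7
Services: 463.0 + 394.0 - 232.9 - 1514.2 = -890.1
Primary income: -463.2 - 283.2 + 241.9 = -504.5
Secondary income: -148.4 - 459.2 = -607.6
Current account = 1849.7 + (-890.1) + (-504.5) + (-607.6) = -152.5
(Excluded from the current account — financial account: borrowing by resident firms from foreign banks 1086.0, inward foreign direct investment in the manufacturing sector 1389.2, foreign purchases of domestic corporate bonds 1376.6, foreign purchases of equities on the domestic stock exchange 744.4; capital account: sale of embassy land to a foreign government 136.9.)

-152.5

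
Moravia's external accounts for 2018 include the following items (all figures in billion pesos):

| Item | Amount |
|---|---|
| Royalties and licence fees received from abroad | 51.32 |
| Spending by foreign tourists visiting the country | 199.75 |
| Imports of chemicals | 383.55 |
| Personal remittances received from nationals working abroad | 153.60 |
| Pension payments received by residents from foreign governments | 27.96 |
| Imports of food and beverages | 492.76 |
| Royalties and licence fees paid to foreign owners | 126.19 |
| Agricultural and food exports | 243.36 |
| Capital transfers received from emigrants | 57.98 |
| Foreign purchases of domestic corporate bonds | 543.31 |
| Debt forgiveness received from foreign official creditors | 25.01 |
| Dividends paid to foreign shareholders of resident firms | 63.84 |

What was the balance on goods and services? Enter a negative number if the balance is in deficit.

Goods: 243.36 - 383.55 - 492.76 = -632.95
Services: -126.19 + 51.32 + 199.75 = 124.88
Trade balance = -632.95 + 124.88 = -508.07
(Excluded from the trade balance — secondary income: personal remittances received from nationals working abroad 153.60, pension payments received by residents from foreign governments 27.96; capital account: capital transfers received from emigrants 57.98, debt forgiveness received from foreign official creditors 25.01; financial account: foreign purchases of domestic corporate bonds 543.31; primary income: dividends paid to foreign shareholders of resident firms 63.84.)

-508.07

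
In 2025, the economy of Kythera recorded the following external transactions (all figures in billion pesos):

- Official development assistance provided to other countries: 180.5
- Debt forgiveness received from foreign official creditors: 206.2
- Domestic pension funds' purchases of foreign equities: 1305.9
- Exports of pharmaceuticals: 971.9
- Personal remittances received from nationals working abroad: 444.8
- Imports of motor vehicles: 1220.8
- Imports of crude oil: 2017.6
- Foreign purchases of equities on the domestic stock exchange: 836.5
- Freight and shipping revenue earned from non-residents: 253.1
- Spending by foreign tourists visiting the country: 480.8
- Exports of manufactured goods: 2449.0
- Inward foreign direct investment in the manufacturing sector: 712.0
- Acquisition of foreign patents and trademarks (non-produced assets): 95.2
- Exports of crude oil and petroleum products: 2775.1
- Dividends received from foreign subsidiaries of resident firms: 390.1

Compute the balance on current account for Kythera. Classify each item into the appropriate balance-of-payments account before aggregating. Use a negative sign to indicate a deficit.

Goods: 971.9 - 2017.6 + 2449.0 - 1220.8 + 2775.1 = 2957.6
Services: 480.8 + 253.1 = 733.9
Primary income: 390.1
Secondary income: 444.8 - 180.5 = 264.3
Current account = 2957.6 + 733.9 + 390.1 + 264.3 = 4345.9
(Excluded from the current account — capital account: debt forgiveness received from foreign official creditors 206.2, acquisition of foreign patents and trademarks (non-produced assets) 95.2; financial account: domestic pension funds' purchases of foreign equities 1305.9, foreign purchases of equities on the domestic stock exchange 836.5, inward foreign direct investment in the manufacturing sector 712.0.)

4345.9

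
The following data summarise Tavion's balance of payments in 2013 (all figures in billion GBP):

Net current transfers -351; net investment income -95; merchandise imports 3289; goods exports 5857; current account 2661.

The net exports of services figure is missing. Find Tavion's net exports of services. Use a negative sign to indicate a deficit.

539

Current account = goods balance + services balance + net primary income + net secondary income
Sum of the known components = 2122
Net exports of services = CA - (known components) = 2661 - 2122 = 539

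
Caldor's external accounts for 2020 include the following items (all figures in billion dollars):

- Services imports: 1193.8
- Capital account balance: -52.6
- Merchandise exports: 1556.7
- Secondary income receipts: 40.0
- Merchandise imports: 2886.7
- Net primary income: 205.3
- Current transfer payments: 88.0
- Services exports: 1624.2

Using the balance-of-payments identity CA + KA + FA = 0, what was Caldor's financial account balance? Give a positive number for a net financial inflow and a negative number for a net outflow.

Goods balance = 1556.7 - 2886.7 = -1330.0
Services balance = 1624.2 - 1193.8 = 430.4
Trade balance (goods + services) = -1330.0 + 430.4 = -899.6
Net primary income = 205.3
Net secondary income = 40.0 - 88.0 = -48.0
Current account = -899.6 + 205.3 + (-48.0) = -742.3
Financial account = -(-742.3 + (-52.6)) = 794.9

794.9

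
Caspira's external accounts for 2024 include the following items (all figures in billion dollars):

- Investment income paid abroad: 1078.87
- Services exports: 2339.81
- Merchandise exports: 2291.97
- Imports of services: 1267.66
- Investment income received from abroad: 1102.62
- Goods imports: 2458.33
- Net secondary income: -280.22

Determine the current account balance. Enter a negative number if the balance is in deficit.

Goods balance = 2291.97 - 2458.33 = -166.36
Services balance = 2339.81 - 1267.66 = 1072.15
Trade balance (goods + services) = -166.36 + 1072.15 = 905.79
Net primary income = 1102.62 - 1078.87 = 23.75
Net secondary income = -280.22
Current account = 905.79 + 23.75 + (-280.22) = 649.32

649.32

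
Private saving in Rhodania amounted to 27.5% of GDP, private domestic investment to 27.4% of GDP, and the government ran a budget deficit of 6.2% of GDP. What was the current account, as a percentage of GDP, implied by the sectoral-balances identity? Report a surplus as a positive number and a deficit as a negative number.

By the sectoral-balances identity, CA = (S_private - I) + (T - G).
Private balance = 27.5 - 27.4 = 0.1
Government balance (T - G) = -6.2
CA = 0.1 + (-6.2) = -6.1

-6.1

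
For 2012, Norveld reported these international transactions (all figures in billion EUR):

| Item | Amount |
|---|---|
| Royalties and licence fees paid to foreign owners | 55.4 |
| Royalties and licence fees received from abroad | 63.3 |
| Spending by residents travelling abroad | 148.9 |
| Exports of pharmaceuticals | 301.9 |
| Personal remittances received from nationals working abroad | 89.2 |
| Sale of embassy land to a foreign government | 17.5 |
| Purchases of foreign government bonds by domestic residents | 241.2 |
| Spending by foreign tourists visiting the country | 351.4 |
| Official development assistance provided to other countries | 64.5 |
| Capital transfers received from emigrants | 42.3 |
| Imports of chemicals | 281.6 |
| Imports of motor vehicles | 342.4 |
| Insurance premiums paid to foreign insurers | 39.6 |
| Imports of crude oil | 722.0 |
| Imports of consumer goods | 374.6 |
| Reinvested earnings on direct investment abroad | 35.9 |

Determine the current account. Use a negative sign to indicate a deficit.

-1187.3

Goods: -281.6 + 301.9 - 342.4 - 722.0 - 374.6 = -1418.7
Services: -55.4 - 39.6 + 351.4 - 148.9 + 63.3 = 170.8
Primary income: 35.9
Secondary income: 89.2 - 64.5 = 24.7
Current account = (-1418.7) + 170.8 + 35.9 + 24.7 = -1187.3
(Excluded from the current account — capital account: sale of embassy land to a foreign government 17.5, capital transfers received from emigrants 42.3; financial account: purchases of foreign government bonds by domestic residents 241.2.)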